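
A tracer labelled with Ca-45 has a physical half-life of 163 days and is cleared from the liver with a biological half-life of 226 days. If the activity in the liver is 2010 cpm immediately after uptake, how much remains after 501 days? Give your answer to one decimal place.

1/t_eff = 1/t_phys + 1/t_biol = 1/163 + 1/226 = 0.01056 per day.
t_eff = 163 × 226 / (163 + 226) ≈ 94.699 days.
Remaining = 2010 × (1/2)^(501/94.699) = 2010 × (1/2)^5.2904 ≈ 51.359 cpm.

51.4 cpm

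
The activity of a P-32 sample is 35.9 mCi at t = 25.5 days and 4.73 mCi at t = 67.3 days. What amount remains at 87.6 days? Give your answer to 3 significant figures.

1.77 mCi

Over Δt = 67.3 − 25.5 = 41.8 days, the level fell by a factor of 35.9/4.73 ≈ 7.5899.
n = log₂(7.5899) ≈ 2.9241 half-lives, so t½ = 41.8/2.9241 ≈ 14.295 days.
From t = 67.3 to t = 87.6: 4.73 × (1/2)^((87.6−67.3)/14.295) ≈ 1.7676 mCi.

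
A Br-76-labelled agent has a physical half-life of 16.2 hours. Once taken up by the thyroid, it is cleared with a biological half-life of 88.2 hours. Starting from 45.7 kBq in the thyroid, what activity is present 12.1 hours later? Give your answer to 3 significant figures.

1/t_eff = 1/t_phys + 1/t_biol = 1/16.2 + 1/88.2 = 0.073066 per hour.
t_eff = 16.2 × 88.2 / (16.2 + 88.2) ≈ 13.686 hours.
Remaining = 45.7 × (1/2)^(12.1/13.686) = 45.7 × (1/2)^0.8841 ≈ 24.761 kBq.

24.8 kBq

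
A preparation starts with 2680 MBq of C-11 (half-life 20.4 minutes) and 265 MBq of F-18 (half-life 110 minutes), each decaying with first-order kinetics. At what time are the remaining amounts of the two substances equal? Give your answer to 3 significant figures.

83.6 minutes

Set 2680·(1/2)^(t/20.4) = 265·(1/2)^(t/110).
Taking log₂: log₂(2680/265) = t·(1/20.4 − 1/110).
log₂(10.113) = 3.3382; 1/20.4 − 1/110 = 0.039929.
t = 3.3382 / 0.039929 ≈ 83.603 minutes.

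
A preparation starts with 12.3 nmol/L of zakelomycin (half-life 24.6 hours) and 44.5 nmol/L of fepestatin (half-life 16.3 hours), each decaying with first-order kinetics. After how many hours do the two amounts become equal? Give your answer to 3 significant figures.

89.6 hours

Set 12.3·(1/2)^(t/24.6) = 44.5·(1/2)^(t/16.3).
Taking log₂: log₂(12.3/44.5) = t·(1/24.6 − 1/16.3).
log₂(0.2764) = -1.8551; 1/24.6 − 1/16.3 = -0.020699.
t = -1.8551 / -0.020699 ≈ 89.624 hours.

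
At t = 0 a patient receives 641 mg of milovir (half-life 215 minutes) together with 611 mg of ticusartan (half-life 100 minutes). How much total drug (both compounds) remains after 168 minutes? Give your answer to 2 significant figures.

milovir: 641 × (1/2)^(168/215) = 641 × (1/2)^0.7814 ≈ 372.94 mg.
ticusartan: 611 × (1/2)^(168/100) = 611 × (1/2)^1.68 ≈ 190.68 mg.
Total = 372.94 + 190.68 ≈ 563.62 mg.

560 mg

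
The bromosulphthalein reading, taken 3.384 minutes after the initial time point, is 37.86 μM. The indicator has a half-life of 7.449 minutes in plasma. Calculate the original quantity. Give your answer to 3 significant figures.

51.9 μM

Number of half-lives elapsed: n = 3.384/7.449 ≈ 0.45429.
A₀ = A × 2^n = 37.86 × 2^0.45429 = 37.86 × 1.3701 ≈ 51.872 μM.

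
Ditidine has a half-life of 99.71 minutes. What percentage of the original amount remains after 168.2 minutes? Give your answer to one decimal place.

n = 168.2/99.71 ≈ 1.6869 half-lives.
Fraction remaining = (1/2)^1.6869 ≈ 0.3106, i.e. 31.06%.

31.1%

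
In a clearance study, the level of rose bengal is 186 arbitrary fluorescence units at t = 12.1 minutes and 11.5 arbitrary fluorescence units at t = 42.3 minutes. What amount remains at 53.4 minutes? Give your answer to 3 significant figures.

4.13 arbitrary fluorescence units

Over Δt = 42.3 − 12.1 = 30.2 minutes, the level fell by a factor of 186/11.5 ≈ 16.174.
n = log₂(16.174) ≈ 4.0156 half-lives, so t½ = 30.2/4.0156 ≈ 7.5207 minutes.
From t = 42.3 to t = 53.4: 11.5 × (1/2)^((53.4−42.3)/7.5207) ≈ 4.1343 arbitrary fluorescence units.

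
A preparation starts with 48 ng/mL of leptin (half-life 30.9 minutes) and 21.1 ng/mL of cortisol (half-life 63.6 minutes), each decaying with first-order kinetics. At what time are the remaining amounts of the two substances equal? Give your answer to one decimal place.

71.3 minutes

Set 48·(1/2)^(t/30.9) = 21.1·(1/2)^(t/63.6).
Taking log₂: log₂(48/21.1) = t·(1/30.9 − 1/63.6).
log₂(2.2749) = 1.1858; 1/30.9 − 1/63.6 = 0.016639.
t = 1.1858 / 0.016639 ≈ 71.265 minutes.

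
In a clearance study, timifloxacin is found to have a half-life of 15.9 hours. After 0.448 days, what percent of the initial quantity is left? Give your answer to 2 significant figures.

0.448 days = 10.752 hours.
n = 10.752/15.9 ≈ 0.67623 half-lives.
Fraction remaining = (1/2)^0.67623 ≈ 0.6258, i.e. 62.58%.

63%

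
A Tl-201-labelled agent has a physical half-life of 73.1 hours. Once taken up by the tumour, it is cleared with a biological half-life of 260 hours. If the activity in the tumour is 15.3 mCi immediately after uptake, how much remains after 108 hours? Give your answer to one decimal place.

4.1 mCi

1/t_eff = 1/t_phys + 1/t_biol = 1/73.1 + 1/260 = 0.017526 per hour.
t_eff = 73.1 × 260 / (73.1 + 260) ≈ 57.058 hours.
Remaining = 15.3 × (1/2)^(108/57.058) = 15.3 × (1/2)^1.8928 ≈ 4.12 mCi.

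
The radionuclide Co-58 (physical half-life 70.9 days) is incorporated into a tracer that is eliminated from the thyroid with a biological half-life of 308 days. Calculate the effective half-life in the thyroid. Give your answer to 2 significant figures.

1/t_eff = 1/t_phys + 1/t_biol = 1/70.9 + 1/308 = 0.017351 per day.
t_eff = 70.9 × 308 / (70.9 + 308) ≈ 57.633 days.

58 days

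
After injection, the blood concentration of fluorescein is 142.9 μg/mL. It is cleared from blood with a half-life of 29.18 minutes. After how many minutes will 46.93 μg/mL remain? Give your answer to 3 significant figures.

Fraction remaining = 46.93/142.9 ≈ 0.32841.
n = log₂(142.9/46.93) = ln(3.045)/ln 2 ≈ 1.6064 half-lives.
t = n × t½ = 1.6064 × 29.18 ≈ 46.875 minutes.

46.9 minutes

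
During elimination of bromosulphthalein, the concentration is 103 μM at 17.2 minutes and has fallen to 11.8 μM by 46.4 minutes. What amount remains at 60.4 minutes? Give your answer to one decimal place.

Over Δt = 46.4 − 17.2 = 29.2 minutes, the level fell by a factor of 103/11.8 ≈ 8.7288.
n = log₂(8.7288) ≈ 3.1258 half-lives, so t½ = 29.2/3.1258 ≈ 9.3417 minutes.
From t = 46.4 to t = 60.4: 11.8 × (1/2)^((60.4−46.4)/9.3417) ≈ 4.1758 μM.

4.2 μM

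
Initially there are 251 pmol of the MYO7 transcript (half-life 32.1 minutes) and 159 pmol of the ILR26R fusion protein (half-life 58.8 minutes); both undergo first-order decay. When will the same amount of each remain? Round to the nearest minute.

47 minutes

Set 251·(1/2)^(t/32.1) = 159·(1/2)^(t/58.8).
Taking log₂: log₂(251/159) = t·(1/32.1 − 1/58.8).
log₂(1.5786) = 0.65866; 1/32.1 − 1/58.8 = 0.014146.
t = 0.65866 / 0.014146 ≈ 46.562 minutes.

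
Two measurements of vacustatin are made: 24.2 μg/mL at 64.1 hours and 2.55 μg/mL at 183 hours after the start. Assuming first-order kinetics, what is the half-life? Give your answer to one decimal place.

36.6 hours

Over Δt = 183 − 64.1 = 118.9 hours, the level fell by a factor of 24.2/2.55 ≈ 9.4902.
n = log₂(9.4902) ≈ 3.2464 half-lives, so t½ = 118.9/3.2464 ≈ 36.625 hours.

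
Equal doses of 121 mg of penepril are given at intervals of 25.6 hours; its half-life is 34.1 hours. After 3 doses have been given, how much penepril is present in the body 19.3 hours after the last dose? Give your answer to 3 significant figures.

159 mg

The 3 doses were given 70.5, 44.9, 19.3 hours ago.
Total = 121·(1/2)^(70.5/34.1) + 121·(1/2)^(44.9/34.1) + 121·(1/2)^(19.3/34.1)
      = 28.868 + 48.575 + 81.735 ≈ 159.18 mg.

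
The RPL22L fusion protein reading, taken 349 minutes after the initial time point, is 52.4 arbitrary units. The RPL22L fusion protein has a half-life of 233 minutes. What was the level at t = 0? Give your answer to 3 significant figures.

148 arbitrary units

Number of half-lives elapsed: n = 349/233 ≈ 1.4979.
A₀ = A × 2^n = 52.4 × 2^1.4979 = 52.4 × 2.8242 ≈ 147.99 arbitrary units.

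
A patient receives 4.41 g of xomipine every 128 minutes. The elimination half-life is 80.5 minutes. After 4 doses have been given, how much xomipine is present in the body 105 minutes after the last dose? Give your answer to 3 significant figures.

The 4 doses were given 489, 361, 233, 105 minutes ago.
Total = 4.41·(1/2)^(489/80.5) + 4.41·(1/2)^(361/80.5) + 4.41·(1/2)^(233/80.5) + 4.41·(1/2)^(105/80.5)
      = 0.065437 + 0.19701 + 0.59311 + 1.7856 ≈ 2.6412 g.

2.64 g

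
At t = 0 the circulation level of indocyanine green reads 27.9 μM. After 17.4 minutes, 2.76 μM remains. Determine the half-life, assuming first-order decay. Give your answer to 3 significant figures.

5.21 minutes

A/A₀ = 2.76/27.9 ≈ 0.098925.
n = log₂(10.109) ≈ 3.3375 half-lives elapsed in 17.4 minutes.
t½ = 17.4/3.3375 ≈ 5.2134 minutes.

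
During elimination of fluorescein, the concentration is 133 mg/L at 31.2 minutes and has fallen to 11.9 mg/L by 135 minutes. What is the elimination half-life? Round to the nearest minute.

Over Δt = 135 − 31.2 = 103.8 minutes, the level fell by a factor of 133/11.9 ≈ 11.176.
n = log₂(11.176) ≈ 3.4824 half-lives, so t½ = 103.8/3.4824 ≈ 29.807 minutes.

30 minutes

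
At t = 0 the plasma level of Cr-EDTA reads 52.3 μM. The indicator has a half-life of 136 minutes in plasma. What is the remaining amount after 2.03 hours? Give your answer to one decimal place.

Convert the elapsed time: 2.03 hours = 121.8 minutes.
Number of half-lives: n = 121.8/136 ≈ 0.89559.
Remaining = 52.3 × (1/2)^0.89559 = 52.3 × 0.53753 ≈ 28.113 μM.

28.1 μM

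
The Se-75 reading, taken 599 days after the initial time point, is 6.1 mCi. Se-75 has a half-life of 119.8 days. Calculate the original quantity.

195.2 mCi

Number of half-lives elapsed: n = 599/119.8 ≈ 5.
A₀ = A × 2^n = 6.1 × 2^5 = 6.1 × 32 ≈ 195.2 mCi.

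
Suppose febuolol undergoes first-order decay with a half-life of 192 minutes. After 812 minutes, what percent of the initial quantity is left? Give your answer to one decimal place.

5.3%

n = 812/192 ≈ 4.2292 half-lives.
Fraction remaining = (1/2)^4.2292 ≈ 0.05332, i.e. 5.332%.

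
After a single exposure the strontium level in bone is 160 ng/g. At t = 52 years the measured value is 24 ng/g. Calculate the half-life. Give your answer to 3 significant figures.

A/A₀ = 24/160 ≈ 0.15.
n = log₂(6.6667) ≈ 2.737 half-lives elapsed in 52 years.
t½ = 52/2.737 ≈ 18.999 years.

19.0 years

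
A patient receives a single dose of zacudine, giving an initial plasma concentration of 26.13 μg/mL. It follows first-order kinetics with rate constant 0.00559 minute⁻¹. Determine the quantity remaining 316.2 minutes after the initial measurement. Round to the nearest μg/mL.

t½ = ln 2 / k = 0.69315 / 0.00559 ≈ 124 minutes.
Number of half-lives: n = 316.2/124 ≈ 2.55.
Remaining = 26.13 × (1/2)^2.55 = 26.13 × 0.17075 ≈ 4.4617 μg/mL.

4 μg/mL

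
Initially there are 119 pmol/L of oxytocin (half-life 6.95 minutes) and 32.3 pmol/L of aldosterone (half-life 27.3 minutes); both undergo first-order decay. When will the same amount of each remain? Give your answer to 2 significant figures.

18 minutes

Set 119·(1/2)^(t/6.95) = 32.3·(1/2)^(t/27.3).
Taking log₂: log₂(119/32.3) = t·(1/6.95 − 1/27.3).
log₂(3.6842) = 1.8814; 1/6.95 − 1/27.3 = 0.10725.
t = 1.8814 / 0.10725 ≈ 17.541 minutes.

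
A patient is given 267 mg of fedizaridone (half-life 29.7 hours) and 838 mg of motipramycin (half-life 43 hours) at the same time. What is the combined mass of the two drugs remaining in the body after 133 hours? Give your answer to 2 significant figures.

fedizaridone: 267 × (1/2)^(133/29.7) = 267 × (1/2)^4.4781 ≈ 11.98 mg.
motipramycin: 838 × (1/2)^(133/43) = 838 × (1/2)^3.093 ≈ 98.209 mg.
Total = 11.98 + 98.209 ≈ 110.19 mg.

110 mg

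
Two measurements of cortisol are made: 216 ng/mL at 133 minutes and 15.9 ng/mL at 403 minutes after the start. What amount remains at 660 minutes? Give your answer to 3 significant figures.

Over Δt = 403 − 133 = 270 minutes, the level fell by a factor of 216/15.9 ≈ 13.585.
n = log₂(13.585) ≈ 3.7639 half-lives, so t½ = 270/3.7639 ≈ 71.733 minutes.
From t = 403 to t = 660: 15.9 × (1/2)^((660−403)/71.733) ≈ 1.3271 ng/mL.

1.33 ng/mL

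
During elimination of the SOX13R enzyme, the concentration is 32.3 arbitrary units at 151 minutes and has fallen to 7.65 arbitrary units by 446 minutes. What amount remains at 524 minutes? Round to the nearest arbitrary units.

5 arbitrary units

Over Δt = 446 − 151 = 295 minutes, the level fell by a factor of 32.3/7.65 ≈ 4.2222.
n = log₂(4.2222) ≈ 2.078 half-lives, so t½ = 295/2.078 ≈ 141.96 minutes.
From t = 446 to t = 524: 7.65 × (1/2)^((524−446)/141.96) ≈ 5.2271 arbitrary units.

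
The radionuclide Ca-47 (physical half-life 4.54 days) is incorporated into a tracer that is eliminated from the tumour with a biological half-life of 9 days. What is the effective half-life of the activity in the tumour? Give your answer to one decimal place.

1/t_eff = 1/t_phys + 1/t_biol = 1/4.54 + 1/9 = 0.33138 per day.
t_eff = 4.54 × 9 / (4.54 + 9) ≈ 3.0177 days.

3.0 days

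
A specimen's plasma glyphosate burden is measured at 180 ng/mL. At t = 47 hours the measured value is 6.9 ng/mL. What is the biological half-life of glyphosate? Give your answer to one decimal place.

A/A₀ = 6.9/180 ≈ 0.038333.
n = log₂(26.087) ≈ 4.7053 half-lives elapsed in 47 hours.
t½ = 47/4.7053 ≈ 9.9888 hours.

10.0 hours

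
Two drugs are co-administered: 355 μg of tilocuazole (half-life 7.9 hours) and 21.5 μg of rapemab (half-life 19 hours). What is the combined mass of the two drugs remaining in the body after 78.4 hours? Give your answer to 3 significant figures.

1.60 μg

tilocuazole: 355 × (1/2)^(78.4/7.9) = 355 × (1/2)^9.9241 ≈ 0.36542 μg.
rapemab: 21.5 × (1/2)^(78.4/19) = 21.5 × (1/2)^4.1263 ≈ 1.2311 μg.
Total = 0.36542 + 1.2311 ≈ 1.5965 μg.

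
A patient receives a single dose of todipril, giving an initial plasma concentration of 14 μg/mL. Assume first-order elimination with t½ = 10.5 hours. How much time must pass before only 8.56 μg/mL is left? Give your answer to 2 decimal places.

7.45 hours

Fraction remaining = 8.56/14 ≈ 0.61143.
n = log₂(14/8.56) = ln(1.6355)/ln 2 ≈ 0.70974 half-lives.
t = n × t½ = 0.70974 × 10.5 ≈ 7.4523 hours.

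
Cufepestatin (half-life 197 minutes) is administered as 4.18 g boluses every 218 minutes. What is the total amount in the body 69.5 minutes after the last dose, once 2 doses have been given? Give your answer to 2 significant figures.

The 2 doses were given 287.5, 69.5 minutes ago.
Total = 4.18·(1/2)^(287.5/197) + 4.18·(1/2)^(69.5/197)
      = 1.52 + 3.2732 ≈ 4.7933 g.

4.8 g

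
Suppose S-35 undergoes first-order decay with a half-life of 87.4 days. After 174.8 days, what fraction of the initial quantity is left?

0.25

n = 174.8/87.4 ≈ 2 half-lives.
Fraction remaining = (1/2)^2 ≈ 0.25.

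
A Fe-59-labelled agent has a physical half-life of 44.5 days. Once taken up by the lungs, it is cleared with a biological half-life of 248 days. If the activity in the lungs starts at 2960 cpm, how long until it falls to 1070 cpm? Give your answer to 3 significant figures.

1/t_eff = 1/t_phys + 1/t_biol = 1/44.5 + 1/248 = 0.026504 per day.
t_eff = 44.5 × 248 / (44.5 + 248) ≈ 37.73 days.
n = log₂(2960/1070) ≈ 1.468; t = 1.468 × 37.73 ≈ 55.387 days.

55.4 days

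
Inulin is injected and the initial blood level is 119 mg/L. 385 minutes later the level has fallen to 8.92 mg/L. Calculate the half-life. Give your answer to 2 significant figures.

A/A₀ = 8.92/119 ≈ 0.074958.
n = log₂(13.341) ≈ 3.7378 half-lives elapsed in 385 minutes.
t½ = 385/3.7378 ≈ 103 minutes.

100 minutes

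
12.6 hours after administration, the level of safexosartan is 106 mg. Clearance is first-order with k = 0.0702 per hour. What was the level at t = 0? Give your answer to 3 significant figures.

257 mg

t½ = ln 2 / k = 0.69315 / 0.0702 ≈ 9.8739 hours.
Number of half-lives elapsed: n = 12.6/9.8739 ≈ 1.2761.
A₀ = A × 2^n = 106 × 2^1.2761 = 106 × 2.4218 ≈ 256.71 mg.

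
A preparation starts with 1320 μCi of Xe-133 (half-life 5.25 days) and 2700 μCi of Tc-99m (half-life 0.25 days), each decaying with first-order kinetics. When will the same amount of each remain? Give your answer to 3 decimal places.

Set 1320·(1/2)^(t/5.25) = 2700·(1/2)^(t/0.25).
Taking log₂: log₂(1320/2700) = t·(1/5.25 − 1/0.25).
log₂(0.48889) = -1.0324; 1/5.25 − 1/0.25 = -3.8095.
t = -1.0324 / -3.8095 ≈ 0.27101 days.

0.271 days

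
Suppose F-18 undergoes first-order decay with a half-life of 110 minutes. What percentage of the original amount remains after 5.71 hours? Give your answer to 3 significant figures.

5.71 hours = 342.6 minutes.
n = 342.6/110 ≈ 3.1145 half-lives.
Fraction remaining = (1/2)^3.1145 ≈ 0.11546, i.e. 11.546%.

11.5%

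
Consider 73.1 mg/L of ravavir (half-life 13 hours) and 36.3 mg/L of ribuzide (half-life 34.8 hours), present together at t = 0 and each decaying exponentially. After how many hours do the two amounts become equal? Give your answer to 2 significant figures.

21 hours

Set 73.1·(1/2)^(t/13) = 36.3·(1/2)^(t/34.8).
Taking log₂: log₂(73.1/36.3) = t·(1/13 − 1/34.8).
log₂(2.0138) = 1.0099; 1/13 − 1/34.8 = 0.048187.
t = 1.0099 / 0.048187 ≈ 20.958 hours.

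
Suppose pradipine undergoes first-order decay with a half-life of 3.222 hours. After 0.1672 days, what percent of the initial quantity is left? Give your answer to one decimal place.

42.2%

0.1672 days = 4.0128 hours.
n = 4.0128/3.222 ≈ 1.2454 half-lives.
Fraction remaining = (1/2)^1.2454 ≈ 0.42178, i.e. 42.178%.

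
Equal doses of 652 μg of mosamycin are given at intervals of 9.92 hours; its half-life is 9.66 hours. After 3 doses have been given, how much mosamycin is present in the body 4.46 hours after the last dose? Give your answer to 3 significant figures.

820 μg

The 3 doses were given 24.3, 14.38, 4.46 hours ago.
Total = 652·(1/2)^(24.3/9.66) + 652·(1/2)^(14.38/9.66) + 652·(1/2)^(4.46/9.66)
      = 114.02 + 232.34 + 473.44 ≈ 819.81 μg.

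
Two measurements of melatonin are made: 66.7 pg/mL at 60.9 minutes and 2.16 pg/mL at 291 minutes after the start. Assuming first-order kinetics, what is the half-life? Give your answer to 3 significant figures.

Over Δt = 291 − 60.9 = 230.1 minutes, the level fell by a factor of 66.7/2.16 ≈ 30.88.
n = log₂(30.88) ≈ 4.9486 half-lives, so t½ = 230.1/4.9486 ≈ 46.498 minutes.

46.5 minutes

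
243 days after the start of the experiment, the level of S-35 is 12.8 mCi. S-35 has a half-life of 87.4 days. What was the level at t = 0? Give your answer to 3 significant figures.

87.9 mCi

Number of half-lives elapsed: n = 243/87.4 ≈ 2.7803.
A₀ = A × 2^n = 12.8 × 2^2.7803 = 12.8 × 6.87 ≈ 87.937 mCi.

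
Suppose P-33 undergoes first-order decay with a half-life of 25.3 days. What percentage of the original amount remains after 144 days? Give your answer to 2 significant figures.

n = 144/25.3 ≈ 5.6917 half-lives.
Fraction remaining = (1/2)^5.6917 ≈ 0.019348, i.e. 1.9348%.

1.9%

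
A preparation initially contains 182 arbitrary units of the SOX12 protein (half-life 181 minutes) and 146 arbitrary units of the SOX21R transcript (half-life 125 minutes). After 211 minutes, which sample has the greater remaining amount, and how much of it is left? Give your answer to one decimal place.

SOX12 protein, 81.1 arbitrary units

SOX12 protein: 182 × (1/2)^1.1657 ≈ 81.124 arbitrary units.
SOX21R transcript: 146 × (1/2)^1.688 ≈ 45.312 arbitrary units.
SOX12 protein has more remaining, at ≈ 81.124 arbitrary units.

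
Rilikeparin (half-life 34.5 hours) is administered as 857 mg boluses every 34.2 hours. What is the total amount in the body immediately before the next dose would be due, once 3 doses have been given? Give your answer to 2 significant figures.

The 3 doses were given 102.6, 68.4, 34.2 hours ago.
Total = 857·(1/2)^(102.6/34.5) + 857·(1/2)^(68.4/34.5) + 857·(1/2)^(34.2/34.5)
      = 109.08 + 216.85 + 431.09 ≈ 757.02 mg.

760 mg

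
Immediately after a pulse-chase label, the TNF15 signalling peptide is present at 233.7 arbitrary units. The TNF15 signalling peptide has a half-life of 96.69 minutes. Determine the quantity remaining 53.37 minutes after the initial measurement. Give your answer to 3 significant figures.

159 arbitrary units

Number of half-lives: n = 53.37/96.69 ≈ 0.55197.
Remaining = 233.7 × (1/2)^0.55197 = 233.7 × 0.68209 ≈ 159.4 arbitrary units.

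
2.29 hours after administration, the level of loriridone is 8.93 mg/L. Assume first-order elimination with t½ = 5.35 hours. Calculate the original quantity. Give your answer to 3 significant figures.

12.0 mg/L

Number of half-lives elapsed: n = 2.29/5.35 ≈ 0.42804.
A₀ = A × 2^n = 8.93 × 2^0.42804 = 8.93 × 1.3454 ≈ 12.014 mg/L.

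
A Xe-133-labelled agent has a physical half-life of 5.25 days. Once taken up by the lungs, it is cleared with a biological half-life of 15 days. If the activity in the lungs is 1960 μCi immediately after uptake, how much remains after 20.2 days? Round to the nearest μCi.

1/t_eff = 1/t_phys + 1/t_biol = 1/5.25 + 1/15 = 0.25714 per day.
t_eff = 5.25 × 15 / (5.25 + 15) ≈ 3.8889 days.
Remaining = 1960 × (1/2)^(20.2/3.8889) = 1960 × (1/2)^5.1943 ≈ 53.533 μCi.

54 μCi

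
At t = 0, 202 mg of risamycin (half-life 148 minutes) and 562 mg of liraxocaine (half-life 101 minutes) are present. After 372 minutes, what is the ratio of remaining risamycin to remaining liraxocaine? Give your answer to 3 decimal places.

risamycin: 202 × (1/2)^(372/148) = 202 × (1/2)^2.5135 ≈ 35.376 mg.
liraxocaine: 562 × (1/2)^(372/101) = 562 × (1/2)^3.6832 ≈ 43.751 mg.
Ratio ≈ 35.376 / 43.751 ≈ 0.80857.

0.809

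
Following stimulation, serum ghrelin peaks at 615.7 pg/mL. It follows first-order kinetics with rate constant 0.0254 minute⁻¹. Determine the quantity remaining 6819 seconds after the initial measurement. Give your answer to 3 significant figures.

t½ = ln 2 / λ = 0.69315 / 0.0254 ≈ 27.289 minutes.
Convert the elapsed time: 6819 seconds = 113.65 minutes.
Number of half-lives: n = 113.65/27.289 ≈ 4.1646.
Remaining = 615.7 × (1/2)^4.1646 = 615.7 × 0.055759 ≈ 34.331 pg/mL.

34.3 pg/mL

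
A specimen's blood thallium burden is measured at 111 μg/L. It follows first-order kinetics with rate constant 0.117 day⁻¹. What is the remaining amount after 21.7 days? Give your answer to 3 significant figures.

t½ = ln 2 / λ = 0.69315 / 0.117 ≈ 5.9243 days.
Number of half-lives: n = 21.7/5.9243 ≈ 3.6629.
Remaining = 111 × (1/2)^3.6629 = 111 × 0.078953 ≈ 8.7638 μg/L.

8.76 μg/L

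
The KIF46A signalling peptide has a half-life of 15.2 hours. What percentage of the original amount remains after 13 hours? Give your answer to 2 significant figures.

55%

n = 13/15.2 ≈ 0.85526 half-lives.
Fraction remaining = (1/2)^0.85526 ≈ 0.55276, i.e. 55.276%.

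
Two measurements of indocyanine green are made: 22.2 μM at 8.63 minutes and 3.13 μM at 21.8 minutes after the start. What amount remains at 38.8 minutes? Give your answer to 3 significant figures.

0.250 μM

Over Δt = 21.8 − 8.63 = 13.17 minutes, the level fell by a factor of 22.2/3.13 ≈ 7.0927.
n = log₂(7.0927) ≈ 2.8263 half-lives, so t½ = 13.17/2.8263 ≈ 4.6598 minutes.
From t = 21.8 to t = 38.8: 3.13 × (1/2)^((38.8−21.8)/4.6598) ≈ 0.24964 μM.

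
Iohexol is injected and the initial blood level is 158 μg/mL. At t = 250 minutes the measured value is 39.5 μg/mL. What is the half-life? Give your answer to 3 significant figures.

125 minutes

A/A₀ = 39.5/158 ≈ 0.25.
n = log₂(4) ≈ 2 half-lives elapsed in 250 minutes.
t½ = 250/2 ≈ 125 minutes.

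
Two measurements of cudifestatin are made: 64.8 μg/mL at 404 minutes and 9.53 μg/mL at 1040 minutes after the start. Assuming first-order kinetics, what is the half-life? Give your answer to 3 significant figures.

Over Δt = 1040 − 404 = 636 minutes, the level fell by a factor of 64.8/9.53 ≈ 6.7996.
n = log₂(6.7996) ≈ 2.7654 half-lives, so t½ = 636/2.7654 ≈ 229.98 minutes.

230 minutes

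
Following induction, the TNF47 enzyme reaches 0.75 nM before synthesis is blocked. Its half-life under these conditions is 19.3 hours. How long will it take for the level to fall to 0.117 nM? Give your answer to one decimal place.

51.7 hours

Fraction remaining = 0.117/0.75 ≈ 0.156.
n = log₂(0.75/0.117) = ln(6.4103)/ln 2 ≈ 2.6804 half-lives.
t = n × t½ = 2.6804 × 19.3 ≈ 51.731 hours.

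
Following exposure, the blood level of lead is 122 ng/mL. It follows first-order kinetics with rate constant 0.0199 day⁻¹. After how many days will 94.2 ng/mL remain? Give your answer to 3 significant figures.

13.0 days

t½ = ln 2 / k = 0.69315 / 0.0199 ≈ 34.832 days.
Fraction remaining = 94.2/122 ≈ 0.77213.
n = log₂(122/94.2) = ln(1.2951)/ln 2 ≈ 0.37308 half-lives.
t = n × t½ = 0.37308 × 34.832 ≈ 12.995 days.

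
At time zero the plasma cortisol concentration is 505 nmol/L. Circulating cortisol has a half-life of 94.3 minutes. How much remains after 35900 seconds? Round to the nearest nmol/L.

Convert the elapsed time: 35900 seconds = 598.333 minutes.
Number of half-lives: n = 598.333/94.3 ≈ 6.345.
Remaining = 505 × (1/2)^6.345 = 505 × 0.012302 ≈ 6.2124 nmol/L.

6 nmol/L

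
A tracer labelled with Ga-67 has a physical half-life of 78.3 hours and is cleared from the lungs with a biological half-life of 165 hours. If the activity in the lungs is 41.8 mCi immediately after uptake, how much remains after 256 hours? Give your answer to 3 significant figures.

1.48 mCi

1/t_eff = 1/t_phys + 1/t_biol = 1/78.3 + 1/165 = 0.018832 per hour.
t_eff = 78.3 × 165 / (78.3 + 165) ≈ 53.101 hours.
Remaining = 41.8 × (1/2)^(256/53.101) = 41.8 × (1/2)^4.821 ≈ 1.4788 mCi.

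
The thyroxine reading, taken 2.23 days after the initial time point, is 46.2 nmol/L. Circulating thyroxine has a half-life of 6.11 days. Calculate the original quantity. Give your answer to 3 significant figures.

59.5 nmol/L

Number of half-lives elapsed: n = 2.23/6.11 ≈ 0.36498.
A₀ = A × 2^n = 46.2 × 2^0.36498 = 46.2 × 1.2879 ≈ 59.499 nmol/L.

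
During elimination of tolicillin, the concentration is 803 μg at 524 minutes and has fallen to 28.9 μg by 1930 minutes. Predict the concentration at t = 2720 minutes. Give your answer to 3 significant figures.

4.46 μg

Over Δt = 1930 − 524 = 1406 minutes, the level fell by a factor of 803/28.9 ≈ 27.785.
n = log₂(27.785) ≈ 4.7963 half-lives, so t½ = 1406/4.7963 ≈ 293.15 minutes.
From t = 1930 to t = 2720: 28.9 × (1/2)^((2720−1930)/293.15) ≈ 4.4632 μg.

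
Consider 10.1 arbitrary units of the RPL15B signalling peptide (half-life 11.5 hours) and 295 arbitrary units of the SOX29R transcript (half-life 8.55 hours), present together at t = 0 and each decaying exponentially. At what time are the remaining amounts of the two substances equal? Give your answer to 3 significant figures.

162 hours

Set 10.1·(1/2)^(t/11.5) = 295·(1/2)^(t/8.55).
Taking log₂: log₂(10.1/295) = t·(1/11.5 − 1/8.55).
log₂(0.034237) = -4.8683; 1/11.5 − 1/8.55 = -0.030003.
t = -4.8683 / -0.030003 ≈ 162.26 hours.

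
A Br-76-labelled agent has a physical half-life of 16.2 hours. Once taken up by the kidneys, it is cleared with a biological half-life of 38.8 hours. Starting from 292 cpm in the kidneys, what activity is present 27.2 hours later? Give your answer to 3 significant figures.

56.1 cpm

1/t_eff = 1/t_phys + 1/t_biol = 1/16.2 + 1/38.8 = 0.087502 per hour.
t_eff = 16.2 × 38.8 / (16.2 + 38.8) ≈ 11.428 hours.
Remaining = 292 × (1/2)^(27.2/11.428) = 292 × (1/2)^2.38 ≈ 56.094 cpm.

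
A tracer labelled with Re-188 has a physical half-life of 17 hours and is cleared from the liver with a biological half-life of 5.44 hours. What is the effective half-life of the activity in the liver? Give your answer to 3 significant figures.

1/t_eff = 1/t_phys + 1/t_biol = 1/17 + 1/5.44 = 0.24265 per hour.
t_eff = 17 × 5.44 / (17 + 5.44) ≈ 4.1212 hours.

4.12 hours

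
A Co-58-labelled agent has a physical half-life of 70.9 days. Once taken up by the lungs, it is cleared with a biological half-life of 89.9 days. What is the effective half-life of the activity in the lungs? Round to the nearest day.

40 days

1/t_eff = 1/t_phys + 1/t_biol = 1/70.9 + 1/89.9 = 0.025228 per day.
t_eff = 70.9 × 89.9 / (70.9 + 89.9) ≈ 39.639 days.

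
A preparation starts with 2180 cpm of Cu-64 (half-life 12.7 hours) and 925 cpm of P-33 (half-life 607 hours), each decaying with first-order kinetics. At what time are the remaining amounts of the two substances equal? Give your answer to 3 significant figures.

Set 2180·(1/2)^(t/12.7) = 925·(1/2)^(t/607).
Taking log₂: log₂(2180/925) = t·(1/12.7 − 1/607).
log₂(2.3568) = 1.2368; 1/12.7 − 1/607 = 0.077093.
t = 1.2368 / 0.077093 ≈ 16.043 hours.

16.0 hours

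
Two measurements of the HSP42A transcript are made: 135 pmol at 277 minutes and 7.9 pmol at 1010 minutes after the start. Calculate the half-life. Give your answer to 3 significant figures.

179 minutes

Over Δt = 1010 − 277 = 733 minutes, the level fell by a factor of 135/7.9 ≈ 17.089.
n = log₂(17.089) ≈ 4.095 half-lives, so t½ = 733/4.095 ≈ 179 minutes.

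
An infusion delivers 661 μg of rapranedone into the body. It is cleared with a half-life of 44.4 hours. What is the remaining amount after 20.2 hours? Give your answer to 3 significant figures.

Number of half-lives: n = 20.2/44.4 ≈ 0.45495.
Remaining = 661 × (1/2)^0.45495 = 661 × 0.72953 ≈ 482.22 μg.

482 μg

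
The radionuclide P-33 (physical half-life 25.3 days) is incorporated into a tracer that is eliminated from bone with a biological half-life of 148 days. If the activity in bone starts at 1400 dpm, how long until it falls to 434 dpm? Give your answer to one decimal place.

1/t_eff = 1/t_phys + 1/t_biol = 1/25.3 + 1/148 = 0.046282 per day.
t_eff = 25.3 × 148 / (25.3 + 148) ≈ 21.606 days.
n = log₂(1400/434) ≈ 1.6897; t = 1.6897 × 21.606 ≈ 36.508 days.

36.5 days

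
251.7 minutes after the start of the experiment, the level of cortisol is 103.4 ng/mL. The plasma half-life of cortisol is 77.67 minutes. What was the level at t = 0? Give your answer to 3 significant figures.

Number of half-lives elapsed: n = 251.7/77.67 ≈ 3.2406.
A₀ = A × 2^n = 103.4 × 2^3.2406 = 103.4 × 9.4521 ≈ 977.35 ng/mL.

977 ng/mL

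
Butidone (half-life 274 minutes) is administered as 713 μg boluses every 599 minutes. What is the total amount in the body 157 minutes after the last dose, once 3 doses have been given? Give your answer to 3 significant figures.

608 μg

The 3 doses were given 1355, 756, 157 minutes ago.
Total = 713·(1/2)^(1355/274) + 713·(1/2)^(756/274) + 713·(1/2)^(157/274)
      = 23.143 + 105.32 + 479.29 ≈ 607.76 μg.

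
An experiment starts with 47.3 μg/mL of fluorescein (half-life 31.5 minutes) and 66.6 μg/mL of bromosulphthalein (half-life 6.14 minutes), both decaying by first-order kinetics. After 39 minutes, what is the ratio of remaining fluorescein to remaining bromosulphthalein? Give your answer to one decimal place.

24.6

fluorescein: 47.3 × (1/2)^(39/31.5) = 47.3 × (1/2)^1.2381 ≈ 20.052 μg/mL.
bromosulphthalein: 66.6 × (1/2)^(39/6.14) = 66.6 × (1/2)^6.3518 ≈ 0.81544 μg/mL.
Ratio ≈ 20.052 / 0.81544 ≈ 24.59.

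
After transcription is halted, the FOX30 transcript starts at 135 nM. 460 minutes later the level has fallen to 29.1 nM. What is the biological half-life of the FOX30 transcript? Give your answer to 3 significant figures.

A/A₀ = 29.1/135 ≈ 0.21556.
n = log₂(4.6392) ≈ 2.2139 half-lives elapsed in 460 minutes.
t½ = 460/2.2139 ≈ 207.78 minutes.

208 minutes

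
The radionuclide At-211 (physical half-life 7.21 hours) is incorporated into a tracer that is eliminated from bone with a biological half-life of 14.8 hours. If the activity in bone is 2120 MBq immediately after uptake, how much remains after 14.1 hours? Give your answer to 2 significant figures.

280 MBq

1/t_eff = 1/t_phys + 1/t_biol = 1/7.21 + 1/14.8 = 0.20626 per hour.
t_eff = 7.21 × 14.8 / (7.21 + 14.8) ≈ 4.8482 hours.
Remaining = 2120 × (1/2)^(14.1/4.8482) = 2120 × (1/2)^2.9083 ≈ 282.39 MBq.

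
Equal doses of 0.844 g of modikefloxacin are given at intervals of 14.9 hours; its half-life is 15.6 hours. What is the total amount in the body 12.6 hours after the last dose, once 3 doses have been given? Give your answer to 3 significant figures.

The 3 doses were given 42.4, 27.5, 12.6 hours ago.
Total = 0.844·(1/2)^(42.4/15.6) + 0.844·(1/2)^(27.5/15.6) + 0.844·(1/2)^(12.6/15.6)
      = 0.12828 + 0.2487 + 0.48217 ≈ 0.85916 g.

0.859 g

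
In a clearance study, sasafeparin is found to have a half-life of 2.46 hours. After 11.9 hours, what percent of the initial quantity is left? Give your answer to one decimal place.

n = 11.9/2.46 ≈ 4.8374 half-lives.
Fraction remaining = (1/2)^4.8374 ≈ 0.034978, i.e. 3.4978%.

3.5%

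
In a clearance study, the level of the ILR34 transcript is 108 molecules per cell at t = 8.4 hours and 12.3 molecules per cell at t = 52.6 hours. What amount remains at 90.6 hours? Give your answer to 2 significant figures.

1.9 molecules per cell

Over Δt = 52.6 − 8.4 = 44.2 hours, the level fell by a factor of 108/12.3 ≈ 8.7805.
n = log₂(8.7805) ≈ 3.1343 half-lives, so t½ = 44.2/3.1343 ≈ 14.102 hours.
From t = 52.6 to t = 90.6: 12.3 × (1/2)^((90.6−52.6)/14.102) ≈ 1.8999 molecules per cell.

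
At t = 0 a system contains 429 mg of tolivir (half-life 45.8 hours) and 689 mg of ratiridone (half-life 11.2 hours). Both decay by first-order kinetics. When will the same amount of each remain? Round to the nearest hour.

Set 429·(1/2)^(t/45.8) = 689·(1/2)^(t/11.2).
Taking log₂: log₂(429/689) = t·(1/45.8 − 1/11.2).
log₂(0.62264) = -0.68353; 1/45.8 − 1/11.2 = -0.067452.
t = -0.68353 / -0.067452 ≈ 10.134 hours.

10 hours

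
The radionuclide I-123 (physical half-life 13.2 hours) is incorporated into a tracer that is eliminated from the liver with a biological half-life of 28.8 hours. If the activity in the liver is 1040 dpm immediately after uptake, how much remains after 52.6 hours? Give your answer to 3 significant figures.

1/t_eff = 1/t_phys + 1/t_biol = 1/13.2 + 1/28.8 = 0.11048 per hour.
t_eff = 13.2 × 28.8 / (13.2 + 28.8) ≈ 9.0514 hours.
Remaining = 1040 × (1/2)^(52.6/9.0514) = 1040 × (1/2)^5.8112 ≈ 18.522 dpm.

18.5 dpm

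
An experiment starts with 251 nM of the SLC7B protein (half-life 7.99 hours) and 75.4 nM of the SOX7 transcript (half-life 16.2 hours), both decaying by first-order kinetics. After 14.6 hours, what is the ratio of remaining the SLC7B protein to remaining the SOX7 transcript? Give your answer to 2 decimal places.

1.75

SLC7B protein: 251 × (1/2)^(14.6/7.99) = 251 × (1/2)^1.8273 ≈ 70.73 nM.
SOX7 transcript: 75.4 × (1/2)^(14.6/16.2) = 75.4 × (1/2)^0.90123 ≈ 40.371 nM.
Ratio ≈ 70.73 / 40.371 ≈ 1.752.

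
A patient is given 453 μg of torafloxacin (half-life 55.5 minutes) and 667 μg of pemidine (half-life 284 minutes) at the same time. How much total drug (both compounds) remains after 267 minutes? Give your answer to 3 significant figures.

torafloxacin: 453 × (1/2)^(267/55.5) = 453 × (1/2)^4.8108 ≈ 16.14 μg.
pemidine: 667 × (1/2)^(267/284) = 667 × (1/2)^0.94014 ≈ 347.63 μg.
Total = 16.14 + 347.63 ≈ 363.77 μg.

364 μg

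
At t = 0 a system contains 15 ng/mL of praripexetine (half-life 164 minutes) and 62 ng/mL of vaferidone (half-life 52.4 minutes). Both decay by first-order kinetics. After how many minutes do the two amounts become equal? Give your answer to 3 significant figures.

158 minutes

Set 15·(1/2)^(t/164) = 62·(1/2)^(t/52.4).
Taking log₂: log₂(15/62) = t·(1/164 − 1/52.4).
log₂(0.24194) = -2.0473; 1/164 − 1/52.4 = -0.012986.
t = -2.0473 / -0.012986 ≈ 157.65 minutes.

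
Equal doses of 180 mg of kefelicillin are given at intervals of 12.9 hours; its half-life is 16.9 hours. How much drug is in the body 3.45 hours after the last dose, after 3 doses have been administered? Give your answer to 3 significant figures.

The 3 doses were given 29.25, 16.35, 3.45 hours ago.
Total = 180·(1/2)^(29.25/16.9) + 180·(1/2)^(16.35/16.9) + 180·(1/2)^(3.45/16.9)
      = 54.232 + 92.053 + 156.25 ≈ 302.54 mg.

303 mg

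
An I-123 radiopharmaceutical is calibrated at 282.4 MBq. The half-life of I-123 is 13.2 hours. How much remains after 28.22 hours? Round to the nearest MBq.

64 MBq

Number of half-lives: n = 28.22/13.2 ≈ 2.1379.
Remaining = 282.4 × (1/2)^2.1379 = 282.4 × 0.22721 ≈ 64.165 MBq.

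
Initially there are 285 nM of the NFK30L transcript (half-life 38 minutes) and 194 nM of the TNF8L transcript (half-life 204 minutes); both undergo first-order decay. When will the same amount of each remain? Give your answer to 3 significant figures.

25.9 minutes

Set 285·(1/2)^(t/38) = 194·(1/2)^(t/204).
Taking log₂: log₂(285/194) = t·(1/38 − 1/204).
log₂(1.4691) = 0.55491; 1/38 − 1/204 = 0.021414.
t = 0.55491 / 0.021414 ≈ 25.913 minutes.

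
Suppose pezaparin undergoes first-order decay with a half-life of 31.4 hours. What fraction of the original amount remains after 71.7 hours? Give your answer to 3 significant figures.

0.205

n = 71.7/31.4 ≈ 2.2834 half-lives.
Fraction remaining = (1/2)^2.2834 ≈ 0.20541.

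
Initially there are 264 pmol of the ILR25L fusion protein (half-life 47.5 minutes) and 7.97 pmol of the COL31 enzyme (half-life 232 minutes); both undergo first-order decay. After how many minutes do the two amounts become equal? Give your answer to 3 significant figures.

302 minutes

Set 264·(1/2)^(t/47.5) = 7.97·(1/2)^(t/232).
Taking log₂: log₂(264/7.97) = t·(1/47.5 − 1/232).
log₂(33.124) = 5.0498; 1/47.5 − 1/232 = 0.016742.
t = 5.0498 / 0.016742 ≈ 301.62 minutes.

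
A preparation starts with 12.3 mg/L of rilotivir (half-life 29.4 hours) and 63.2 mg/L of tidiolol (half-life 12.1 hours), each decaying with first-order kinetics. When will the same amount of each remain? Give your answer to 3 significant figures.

Set 12.3·(1/2)^(t/29.4) = 63.2·(1/2)^(t/12.1).
Taking log₂: log₂(12.3/63.2) = t·(1/29.4 − 1/12.1).
log₂(0.19462) = -2.3613; 1/29.4 − 1/12.1 = -0.048631.
t = -2.3613 / -0.048631 ≈ 48.555 hours.

48.6 hours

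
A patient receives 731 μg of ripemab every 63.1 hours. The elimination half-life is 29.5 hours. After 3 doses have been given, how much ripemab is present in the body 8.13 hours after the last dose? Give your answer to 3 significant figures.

772 μg

The 3 doses were given 134.33, 71.23, 8.13 hours ago.
Total = 731·(1/2)^(134.33/29.5) + 731·(1/2)^(71.23/29.5) + 731·(1/2)^(8.13/29.5)
      = 31.129 + 137.11 + 603.89 ≈ 772.12 μg.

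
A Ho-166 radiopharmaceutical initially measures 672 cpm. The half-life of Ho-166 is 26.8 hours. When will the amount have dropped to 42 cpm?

42/672 = 1/16, so 4 half-lives have elapsed.
t = 4 × 26.8 = 107.2 hours.

107.2 hours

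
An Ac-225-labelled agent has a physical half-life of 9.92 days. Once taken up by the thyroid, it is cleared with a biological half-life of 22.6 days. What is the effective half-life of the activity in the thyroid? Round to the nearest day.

1/t_eff = 1/t_phys + 1/t_biol = 1/9.92 + 1/22.6 = 0.14505 per day.
t_eff = 9.92 × 22.6 / (9.92 + 22.6) ≈ 6.894 days.

7 days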